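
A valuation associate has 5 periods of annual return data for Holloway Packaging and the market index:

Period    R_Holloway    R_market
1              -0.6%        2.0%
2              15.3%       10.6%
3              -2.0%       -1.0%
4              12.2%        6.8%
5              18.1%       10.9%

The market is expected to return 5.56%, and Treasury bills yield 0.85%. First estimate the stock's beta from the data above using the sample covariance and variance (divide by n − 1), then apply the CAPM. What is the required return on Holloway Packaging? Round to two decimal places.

8.99%

Mean R_i = (-0.6 + 15.3 − 2.0 + 12.2 + 18.1) / 5 = 8.6000%
Mean R_m = (2.0 + 10.6 − 1.0 + 6.8 + 10.9) / 5 = 5.8600%
Σ(R_i − R̄_i)(R_m − R̄_m) = 191.2500  ⇒  Cov = 191.2500 / 4 = 47.8125
Σ(R_m − R̄_m)² = 110.7120  ⇒  Var(R_m) = 110.7120 / 4 = 27.6780
β = Cov / Var(R_m) = 47.8125 / 27.6780 = 1.7275
MRP = 5.56% − 0.85% = 4.71%
E(R) = R_f + β × MRP = 0.85% + 1.7275 × 4.71% = 8.99%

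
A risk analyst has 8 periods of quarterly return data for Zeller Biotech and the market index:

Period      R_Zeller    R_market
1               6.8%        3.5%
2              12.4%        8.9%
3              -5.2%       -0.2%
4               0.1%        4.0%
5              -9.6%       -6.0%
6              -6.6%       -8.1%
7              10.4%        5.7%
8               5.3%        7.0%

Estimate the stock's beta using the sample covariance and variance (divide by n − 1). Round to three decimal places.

Mean R_i = (6.8 + 12.4 − 5.2 + 0.1 − 9.6 − 6.6 + 10.4 + 5.3) / 8 = 1.7000%
Mean R_m = (3.5 + 8.9 − 0.2 + 4.0 − 6.0 − 8.1 + 5.7 + 7.0) / 8 = 1.8500%
Σ(R_i − R̄_i)(R_m − R̄_m) = 317.8800  ⇒  Cov = 317.8800 / 7 = 45.4114
Σ(R_m − R̄_m)² = 263.2200  ⇒  Var(R_m) = 263.2200 / 7 = 37.6029
β = Cov / Var(R_m) = 45.4114 / 37.6029 = 1.2077

1.208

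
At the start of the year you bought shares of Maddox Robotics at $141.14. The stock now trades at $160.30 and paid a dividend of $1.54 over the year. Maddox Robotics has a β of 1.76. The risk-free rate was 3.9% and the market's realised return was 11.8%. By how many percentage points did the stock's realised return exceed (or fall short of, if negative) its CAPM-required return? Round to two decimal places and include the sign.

Realised HPR = (P1 + D1 − P0) / P0 = (160.30 + 1.54 − 141.14) / 141.14 = 20.70 / 141.14 = 14.6663%
MRP = 11.8% − 3.9% = 7.90%
CAPM required = R_f + β·MRP = 3.9% + 1.76 × 7.9% = 17.8040%
α = realised − required = 14.6663% − 17.8040% = -3.14%

-3.14%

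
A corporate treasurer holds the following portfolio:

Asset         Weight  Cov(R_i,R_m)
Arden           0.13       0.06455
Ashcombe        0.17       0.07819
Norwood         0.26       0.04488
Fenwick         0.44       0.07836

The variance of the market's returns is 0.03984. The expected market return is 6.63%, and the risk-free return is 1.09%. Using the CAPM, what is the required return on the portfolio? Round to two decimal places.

10.52%

β_Arden = 0.06455 / 0.03984 = 1.6202
β_Ashcombe = 0.07819 / 0.03984 = 1.9626
β_Norwood = 0.04488 / 0.03984 = 1.1265
β_Fenwick = 0.07836 / 0.03984 = 1.9669
β_P = Σ w_i β_i = 0.13×1.6202 + 0.17×1.9626 + 0.26×1.1265 + 0.44×1.9669 = 1.7026
MRP = 6.63% − 1.09% = 5.54%
E(R_P) = R_f + β_P × MRP = 1.09% + 1.7026 × 5.54% = 10.52%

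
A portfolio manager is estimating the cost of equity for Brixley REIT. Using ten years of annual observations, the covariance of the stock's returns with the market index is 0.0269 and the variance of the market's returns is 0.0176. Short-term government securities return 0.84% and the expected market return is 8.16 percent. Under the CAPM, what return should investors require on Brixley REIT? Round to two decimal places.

12.03%

β = Cov(R_i, R_m) / Var(R_m) = 0.0269 / 0.0176 = 1.5284
MRP = 8.16% − 0.84% = 7.32%
E(R) = R_f + β × MRP = 0.84% + 1.5284 × 7.32% = 12.03%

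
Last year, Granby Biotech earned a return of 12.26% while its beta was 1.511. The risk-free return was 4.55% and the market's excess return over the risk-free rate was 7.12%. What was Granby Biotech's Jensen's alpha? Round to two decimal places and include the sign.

-3.05%

CAPM benchmark = R_f + β(R_m − R_f) = 4.55% + 1.511 × 7.12% = 15.30832%
α = actual − benchmark = 12.26% − 15.30832% = -3.05%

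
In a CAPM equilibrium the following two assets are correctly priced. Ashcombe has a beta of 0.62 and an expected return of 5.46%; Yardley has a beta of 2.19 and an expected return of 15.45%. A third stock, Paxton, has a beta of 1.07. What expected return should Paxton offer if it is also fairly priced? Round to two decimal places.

MRP (SML slope) = (15.45% − 5.46%) / (2.19 − 0.62) = 9.99% / 1.57 = 6.3631%
R_f (intercept) = 5.46% − 0.62 × 6.3631% = 1.5149%
E(R_Paxton) = R_f + β × MRP = 1.5149% + 1.07 × 6.3631% = 8.32%

8.32%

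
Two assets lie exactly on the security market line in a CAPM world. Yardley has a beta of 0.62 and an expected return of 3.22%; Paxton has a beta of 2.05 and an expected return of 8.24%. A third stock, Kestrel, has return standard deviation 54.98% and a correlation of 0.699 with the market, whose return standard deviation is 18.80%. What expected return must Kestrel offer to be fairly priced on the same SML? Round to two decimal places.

MRP = (8.24% − 3.22%) / (2.05 − 0.62) = 3.5105%
R_f = 3.22% − 0.62 × 3.5105% = 1.0435%
β_Kestrel = ρ·σ_i/σ_m = 0.699 × 54.98 / 18.80 = 2.0442
E(R_Kestrel) = R_f + β × MRP = 1.0435% + 2.0442 × 3.5105% = 8.22%

8.22%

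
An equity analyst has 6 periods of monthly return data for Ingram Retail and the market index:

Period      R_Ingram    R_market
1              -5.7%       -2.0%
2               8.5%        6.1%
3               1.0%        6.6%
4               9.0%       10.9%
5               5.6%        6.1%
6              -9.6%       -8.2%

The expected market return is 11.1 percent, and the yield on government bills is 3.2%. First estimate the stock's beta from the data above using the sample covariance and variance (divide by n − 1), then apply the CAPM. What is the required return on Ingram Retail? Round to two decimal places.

Mean R_i = (-5.7 + 8.5 + 1.0 + 9.0 + 5.6 − 9.6) / 6 = 1.4667%
Mean R_m = (-2.0 + 6.1 + 6.6 + 10.9 + 6.1 − 8.2) / 6 = 3.2500%
Σ(R_i − R̄_i)(R_m − R̄_m) = 252.2300  ⇒  Cov = 252.2300 / 5 = 50.4460
Σ(R_m − R̄_m)² = 244.6550  ⇒  Var(R_m) = 244.6550 / 5 = 48.9310
β = Cov / Var(R_m) = 50.4460 / 48.9310 = 1.0310
MRP = 11.1% − 3.2% = 7.90%
E(R) = R_f + β × MRP = 3.2% + 1.0310 × 7.9% = 11.34%

11.34%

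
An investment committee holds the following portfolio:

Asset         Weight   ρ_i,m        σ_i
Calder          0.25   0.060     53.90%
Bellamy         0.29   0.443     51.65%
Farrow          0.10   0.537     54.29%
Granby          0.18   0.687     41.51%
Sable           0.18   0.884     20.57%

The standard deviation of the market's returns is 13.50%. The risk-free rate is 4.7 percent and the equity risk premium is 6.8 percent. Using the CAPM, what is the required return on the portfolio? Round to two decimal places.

14.15%

β_Calder = 0.060 × 53.90% / 13.50% = 0.2396
β_Bellamy = 0.443 × 51.65% / 13.50% = 1.6949
β_Farrow = 0.537 × 54.29% / 13.50% = 2.1595
β_Granby = 0.687 × 41.51% / 13.50% = 2.1124
β_Sable = 0.884 × 20.57% / 13.50% = 1.3470
β_P = Σ w_i β_i = 0.25×0.2396 + 0.29×1.6949 + 0.10×2.1595 + 0.18×2.1124 + 0.18×1.3470 = 1.3901
E(R_P) = R_f + β_P × MRP = 4.7% + 1.3901 × 6.8% = 14.15%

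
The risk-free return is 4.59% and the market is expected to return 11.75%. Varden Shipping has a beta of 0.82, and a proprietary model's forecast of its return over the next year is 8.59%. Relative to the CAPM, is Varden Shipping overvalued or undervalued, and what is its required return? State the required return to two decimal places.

Overvalued; required return 10.46%

MRP = 11.75% − 4.59% = 7.16%
Required return = R_f + β·MRP = 4.59% + 0.82 × 7.16% = 10.46%
Forecast 8.59% < required 10.46% → the stock plots below the SML → overvalued.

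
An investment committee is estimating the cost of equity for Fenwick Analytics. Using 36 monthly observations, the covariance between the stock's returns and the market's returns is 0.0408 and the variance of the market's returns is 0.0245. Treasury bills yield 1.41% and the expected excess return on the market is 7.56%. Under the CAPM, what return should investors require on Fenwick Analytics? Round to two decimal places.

14.00%

β = Cov(R_i, R_m) / Var(R_m) = 0.0408 / 0.0245 = 1.6653
E(R) = R_f + β × MRP = 1.41% + 1.6653 × 7.56% = 14.00%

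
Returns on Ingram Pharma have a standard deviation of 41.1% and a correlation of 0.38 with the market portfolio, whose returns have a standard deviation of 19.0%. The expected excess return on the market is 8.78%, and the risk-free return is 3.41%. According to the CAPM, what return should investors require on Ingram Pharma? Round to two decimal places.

10.63%

β = ρ × σ_i / σ_m = 0.38 × 41.1% / 19.0% = 0.8220
E(R) = 3.41% + 0.8220 × 8.78% = 10.63%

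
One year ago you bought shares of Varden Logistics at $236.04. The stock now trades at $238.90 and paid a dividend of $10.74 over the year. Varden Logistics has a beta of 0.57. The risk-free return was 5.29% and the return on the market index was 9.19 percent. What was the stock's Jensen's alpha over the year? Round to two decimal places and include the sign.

-1.75%

Realised HPR = (P1 + D1 − P0) / P0 = (238.90 + 10.74 − 236.04) / 236.04 = 13.60 / 236.04 = 5.7617%
MRP = 9.19% − 5.29% = 3.90%
CAPM required = R_f + β·MRP = 5.29% + 0.57 × 3.90% = 7.5130%
α = realised − required = 5.7617% − 7.5130% = -1.75%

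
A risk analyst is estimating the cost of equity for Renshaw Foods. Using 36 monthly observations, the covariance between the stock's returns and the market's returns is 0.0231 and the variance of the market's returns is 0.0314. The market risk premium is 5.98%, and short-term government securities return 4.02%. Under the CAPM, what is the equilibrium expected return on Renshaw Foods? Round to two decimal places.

β = Cov(R_i, R_m) / Var(R_m) = 0.0231 / 0.0314 = 0.7357
E(R) = R_f + β × MRP = 4.02% + 0.7357 × 5.98% = 8.42%

8.42%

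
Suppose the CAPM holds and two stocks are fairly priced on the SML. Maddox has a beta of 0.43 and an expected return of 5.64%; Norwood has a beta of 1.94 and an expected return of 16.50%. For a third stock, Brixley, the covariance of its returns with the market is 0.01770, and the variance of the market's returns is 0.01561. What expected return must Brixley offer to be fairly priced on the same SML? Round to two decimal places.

MRP = (16.50% − 5.64%) / (1.94 − 0.43) = 7.1921%
R_f = 5.64% − 0.43 × 7.1921% = 2.5474%
β_Brixley = Cov / Var(R_m) = 0.01770 / 0.01561 = 1.1339
E(R_Brixley) = R_f + β × MRP = 2.5474% + 1.1339 × 7.1921% = 10.70%

10.70%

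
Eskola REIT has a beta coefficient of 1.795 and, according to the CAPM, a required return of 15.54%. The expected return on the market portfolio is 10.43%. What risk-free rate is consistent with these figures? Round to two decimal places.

4.00%

E(R) = R_f + β(E(R_m) − R_f) = R_f(1 − β) + β·E(R_m)
15.54% = R_f × (1 − 1.795) + 1.795 × 10.43%
15.54% = R_f × -0.795 + 18.72185%
R_f = (15.54% − 18.72185%) / -0.795 = 4.00%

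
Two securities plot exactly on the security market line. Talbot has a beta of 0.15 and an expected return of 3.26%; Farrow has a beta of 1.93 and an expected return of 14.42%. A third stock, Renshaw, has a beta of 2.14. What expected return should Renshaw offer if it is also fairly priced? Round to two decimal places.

15.74%

MRP (SML slope) = (14.42% − 3.26%) / (1.93 − 0.15) = 11.16% / 1.78 = 6.2697%
R_f (intercept) = 3.26% − 0.15 × 6.2697% = 2.3195%
E(R_Renshaw) = R_f + β × MRP = 2.3195% + 2.14 × 6.2697% = 15.74%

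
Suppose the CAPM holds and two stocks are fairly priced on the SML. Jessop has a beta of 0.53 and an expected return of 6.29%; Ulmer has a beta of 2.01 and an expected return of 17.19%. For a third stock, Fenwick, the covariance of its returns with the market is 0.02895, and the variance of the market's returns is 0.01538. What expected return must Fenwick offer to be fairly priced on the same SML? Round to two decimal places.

16.25%

MRP = (17.19% − 6.29%) / (2.01 − 0.53) = 7.3649%
R_f = 6.29% − 0.53 × 7.3649% = 2.3866%
β_Fenwick = Cov / Var(R_m) = 0.02895 / 0.01538 = 1.8823
E(R_Fenwick) = R_f + β × MRP = 2.3866% + 1.8823 × 7.3649% = 16.25%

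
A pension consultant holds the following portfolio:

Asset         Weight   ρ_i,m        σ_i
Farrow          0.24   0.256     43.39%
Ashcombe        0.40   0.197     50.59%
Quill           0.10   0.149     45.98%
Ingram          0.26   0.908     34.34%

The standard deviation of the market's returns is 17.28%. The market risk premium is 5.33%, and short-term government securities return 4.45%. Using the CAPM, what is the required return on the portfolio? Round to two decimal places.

β_Farrow = 0.256 × 43.39% / 17.28% = 0.6428
β_Ashcombe = 0.197 × 50.59% / 17.28% = 0.5767
β_Quill = 0.149 × 45.98% / 17.28% = 0.3965
β_Ingram = 0.908 × 34.34% / 17.28% = 1.8044
β_P = Σ w_i β_i = 0.24×0.6428 + 0.40×0.5767 + 0.10×0.3965 + 0.26×1.8044 = 0.8937
E(R_P) = R_f + β_P × MRP = 4.45% + 0.8937 × 5.33% = 9.21%

9.21%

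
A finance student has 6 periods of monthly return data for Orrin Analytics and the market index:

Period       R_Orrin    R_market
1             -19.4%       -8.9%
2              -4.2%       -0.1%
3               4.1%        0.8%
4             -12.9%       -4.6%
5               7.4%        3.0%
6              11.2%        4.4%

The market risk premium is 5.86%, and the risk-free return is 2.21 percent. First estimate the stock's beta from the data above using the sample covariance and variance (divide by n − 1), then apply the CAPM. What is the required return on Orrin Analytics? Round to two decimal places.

16.08%

Mean R_i = (-19.4 − 4.2 + 4.1 − 12.9 + 7.4 + 11.2) / 6 = -2.3000%
Mean R_m = (-8.9 − 0.1 + 0.8 − 4.6 + 3.0 + 4.4) / 6 = -0.9000%
Σ(R_i − R̄_i)(R_m − R̄_m) = 294.7600  ⇒  Cov = 294.7600 / 5 = 58.9520
Σ(R_m − R̄_m)² = 124.5200  ⇒  Var(R_m) = 124.5200 / 5 = 24.9040
β = Cov / Var(R_m) = 58.9520 / 24.9040 = 2.3672
E(R) = R_f + β × MRP = 2.21% + 2.3672 × 5.86% = 16.08%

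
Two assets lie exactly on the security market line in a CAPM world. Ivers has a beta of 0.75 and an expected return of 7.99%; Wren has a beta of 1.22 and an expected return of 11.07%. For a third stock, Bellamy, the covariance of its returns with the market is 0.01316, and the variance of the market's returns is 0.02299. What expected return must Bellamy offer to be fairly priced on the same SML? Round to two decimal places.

MRP = (11.07% − 7.99%) / (1.22 − 0.75) = 6.5532%
R_f = 7.99% − 0.75 × 6.5532% = 3.0751%
β_Bellamy = Cov / Var(R_m) = 0.01316 / 0.02299 = 0.5724
E(R_Bellamy) = R_f + β × MRP = 3.0751% + 0.5724 × 6.5532% = 6.83%

6.83%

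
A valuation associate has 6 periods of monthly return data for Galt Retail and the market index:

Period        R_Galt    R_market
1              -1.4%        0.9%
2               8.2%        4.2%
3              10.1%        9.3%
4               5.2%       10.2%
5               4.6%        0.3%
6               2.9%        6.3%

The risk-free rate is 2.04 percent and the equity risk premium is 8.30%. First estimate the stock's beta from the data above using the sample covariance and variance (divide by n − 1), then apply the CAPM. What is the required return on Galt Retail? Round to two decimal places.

Mean R_i = (-1.4 + 8.2 + 10.1 + 5.2 + 4.6 + 2.9) / 6 = 4.9333%
Mean R_m = (0.9 + 4.2 + 9.3 + 10.2 + 0.3 + 6.3) / 6 = 5.2000%
Σ(R_i − R̄_i)(R_m − R̄_m) = 45.8800  ⇒  Cov = 45.8800 / 5 = 9.1760
Σ(R_m − R̄_m)² = 86.5200  ⇒  Var(R_m) = 86.5200 / 5 = 17.3040
β = Cov / Var(R_m) = 9.1760 / 17.3040 = 0.5303
E(R) = R_f + β × MRP = 2.04% + 0.5303 × 8.30% = 6.44%

6.44%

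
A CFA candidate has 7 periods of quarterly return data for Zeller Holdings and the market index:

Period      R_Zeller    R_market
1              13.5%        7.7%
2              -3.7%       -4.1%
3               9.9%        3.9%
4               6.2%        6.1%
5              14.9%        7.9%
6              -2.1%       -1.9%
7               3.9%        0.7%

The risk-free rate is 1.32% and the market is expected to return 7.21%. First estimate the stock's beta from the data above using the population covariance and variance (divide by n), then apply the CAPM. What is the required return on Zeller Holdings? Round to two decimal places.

Mean R_i = (13.5 − 3.7 + 9.9 + 6.2 + 14.9 − 2.1 + 3.9) / 7 = 6.0857%
Mean R_m = (7.7 − 4.1 + 3.9 + 6.1 + 7.9 − 1.9 + 0.7) / 7 = 2.9000%
Σ(R_i − R̄_i)(R_m − R̄_m) = 196.4400  ⇒  Cov = 196.4400 / 7 = 28.0629
Σ(R_m − R̄_m)² = 136.1600  ⇒  Var(R_m) = 136.1600 / 7 = 19.4514
β = Cov / Var(R_m) = 28.0629 / 19.4514 = 1.4427
MRP = 7.21% − 1.32% = 5.89%
E(R) = R_f + β × MRP = 1.32% + 1.4427 × 5.89% = 9.82%

9.82%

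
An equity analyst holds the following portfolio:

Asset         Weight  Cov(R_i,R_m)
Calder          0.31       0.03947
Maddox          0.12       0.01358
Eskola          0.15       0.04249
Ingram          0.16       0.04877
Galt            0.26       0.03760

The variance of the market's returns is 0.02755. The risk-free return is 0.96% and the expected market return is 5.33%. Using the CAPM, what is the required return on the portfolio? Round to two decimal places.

β_Calder = 0.03947 / 0.02755 = 1.4327
β_Maddox = 0.01358 / 0.02755 = 0.4929
β_Eskola = 0.04249 / 0.02755 = 1.5423
β_Ingram = 0.04877 / 0.02755 = 1.7702
β_Galt = 0.03760 / 0.02755 = 1.3648
β_P = Σ w_i β_i = 0.31×1.4327 + 0.12×0.4929 + 0.15×1.5423 + 0.16×1.7702 + 0.26×1.3648 = 1.3727
MRP = 5.33% − 0.96% = 4.37%
E(R_P) = R_f + β_P × MRP = 0.96% + 1.3727 × 4.37% = 6.96%

6.96%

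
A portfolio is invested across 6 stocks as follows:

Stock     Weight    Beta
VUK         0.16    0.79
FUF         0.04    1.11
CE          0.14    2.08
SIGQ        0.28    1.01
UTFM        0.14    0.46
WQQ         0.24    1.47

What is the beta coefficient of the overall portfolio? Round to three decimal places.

1.162

β_P = Σ w_i β_i = 0.16×0.79 + 0.04×1.11 + 0.14×2.08 + 0.28×1.01 + 0.14×0.46 + 0.24×1.47 = 1.1620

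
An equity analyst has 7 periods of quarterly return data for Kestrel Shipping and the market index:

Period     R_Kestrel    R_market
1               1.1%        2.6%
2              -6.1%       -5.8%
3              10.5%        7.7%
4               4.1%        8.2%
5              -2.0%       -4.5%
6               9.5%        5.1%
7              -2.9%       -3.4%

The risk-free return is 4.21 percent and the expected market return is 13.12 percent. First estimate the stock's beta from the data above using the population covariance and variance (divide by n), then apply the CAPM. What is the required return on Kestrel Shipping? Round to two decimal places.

Mean R_i = (1.1 − 6.1 + 10.5 + 4.1 − 2.0 + 9.5 − 2.9) / 7 = 2.0286%
Mean R_m = (2.6 − 5.8 + 7.7 + 8.2 − 4.5 + 5.1 − 3.4) / 7 = 1.4143%
Σ(R_i − R̄_i)(R_m − R̄_m) = 199.9371  ⇒  Cov = 199.9371 / 7 = 28.5624
Σ(R_m − R̄_m)² = 210.7486  ⇒  Var(R_m) = 210.7486 / 7 = 30.1069
β = Cov / Var(R_m) = 28.5624 / 30.1069 = 0.9487
MRP = 13.12% − 4.21% = 8.91%
E(R) = R_f + β × MRP = 4.21% + 0.9487 × 8.91% = 12.66%

12.66%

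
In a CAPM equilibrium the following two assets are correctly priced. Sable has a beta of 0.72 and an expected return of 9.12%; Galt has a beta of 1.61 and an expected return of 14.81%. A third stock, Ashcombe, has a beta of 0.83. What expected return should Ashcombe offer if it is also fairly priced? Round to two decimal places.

MRP (SML slope) = (14.81% − 9.12%) / (1.61 − 0.72) = 5.69% / 0.89 = 6.3933%
R_f (intercept) = 9.12% − 0.72 × 6.3933% = 4.5168%
E(R_Ashcombe) = R_f + β × MRP = 4.5168% + 0.83 × 6.3933% = 9.82%

9.82%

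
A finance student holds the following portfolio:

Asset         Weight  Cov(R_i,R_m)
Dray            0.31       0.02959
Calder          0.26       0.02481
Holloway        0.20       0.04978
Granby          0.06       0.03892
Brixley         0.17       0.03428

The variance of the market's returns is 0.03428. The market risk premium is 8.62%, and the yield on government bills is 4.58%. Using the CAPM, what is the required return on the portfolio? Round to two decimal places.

β_Dray = 0.02959 / 0.03428 = 0.8632
β_Calder = 0.02481 / 0.03428 = 0.7237
β_Holloway = 0.04978 / 0.03428 = 1.4522
β_Granby = 0.03892 / 0.03428 = 1.1354
β_Brixley = 0.03428 / 0.03428 = 1.0000
β_P = Σ w_i β_i = 0.31×0.8632 + 0.26×0.7237 + 0.20×1.4522 + 0.06×1.1354 + 0.17×1.0000 = 0.9843
E(R_P) = R_f + β_P × MRP = 4.58% + 0.9843 × 8.62% = 13.06%

13.06%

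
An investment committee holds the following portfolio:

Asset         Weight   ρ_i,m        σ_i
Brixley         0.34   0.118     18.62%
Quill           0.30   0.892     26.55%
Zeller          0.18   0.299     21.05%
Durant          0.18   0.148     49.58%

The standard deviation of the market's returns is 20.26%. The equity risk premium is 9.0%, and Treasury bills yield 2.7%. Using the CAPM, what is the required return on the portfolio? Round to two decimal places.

β_Brixley = 0.118 × 18.62% / 20.26% = 0.1084
β_Quill = 0.892 × 26.55% / 20.26% = 1.1689
β_Zeller = 0.299 × 21.05% / 20.26% = 0.3107
β_Durant = 0.148 × 49.58% / 20.26% = 0.3622
β_P = Σ w_i β_i = 0.34×0.1084 + 0.30×1.1689 + 0.18×0.3107 + 0.18×0.3622 = 0.5086
E(R_P) = R_f + β_P × MRP = 2.7% + 0.5086 × 9.0% = 7.28%

7.28%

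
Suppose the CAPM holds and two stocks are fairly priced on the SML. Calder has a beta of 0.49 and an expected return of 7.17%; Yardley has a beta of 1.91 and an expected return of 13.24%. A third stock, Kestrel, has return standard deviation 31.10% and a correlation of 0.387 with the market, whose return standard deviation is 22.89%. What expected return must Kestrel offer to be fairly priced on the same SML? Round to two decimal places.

MRP = (13.24% − 7.17%) / (1.91 − 0.49) = 4.2746%
R_f = 7.17% − 0.49 × 4.2746% = 5.0754%
β_Kestrel = ρ·σ_i/σ_m = 0.387 × 31.10 / 22.89 = 0.5258
E(R_Kestrel) = R_f + β × MRP = 5.0754% + 0.5258 × 4.2746% = 7.32%

7.32%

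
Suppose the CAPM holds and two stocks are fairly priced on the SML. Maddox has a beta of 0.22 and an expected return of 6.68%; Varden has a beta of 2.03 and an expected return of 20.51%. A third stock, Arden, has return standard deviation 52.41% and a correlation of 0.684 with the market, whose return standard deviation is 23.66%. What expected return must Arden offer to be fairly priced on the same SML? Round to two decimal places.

16.58%

MRP = (20.51% − 6.68%) / (2.03 − 0.22) = 7.6409%
R_f = 6.68% − 0.22 × 7.6409% = 4.9990%
β_Arden = ρ·σ_i/σ_m = 0.684 × 52.41 / 23.66 = 1.5151
E(R_Arden) = R_f + β × MRP = 4.9990% + 1.5151 × 7.6409% = 16.58%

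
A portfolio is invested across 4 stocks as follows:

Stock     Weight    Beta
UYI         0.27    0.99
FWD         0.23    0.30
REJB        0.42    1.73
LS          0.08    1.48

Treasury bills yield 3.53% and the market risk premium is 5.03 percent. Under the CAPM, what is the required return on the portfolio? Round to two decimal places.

β_P = Σ w_i β_i = 0.27×0.99 + 0.23×0.30 + 0.42×1.73 + 0.08×1.48 = 1.1813
E(R_P) = R_f + β_P × MRP = 3.53% + 1.1813 × 5.03% = 9.47%

9.47%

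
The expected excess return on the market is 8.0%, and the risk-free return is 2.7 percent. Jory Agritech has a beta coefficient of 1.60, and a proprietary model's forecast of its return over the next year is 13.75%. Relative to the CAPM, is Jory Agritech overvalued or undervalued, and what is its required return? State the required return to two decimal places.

Required return = R_f + β·MRP = 2.7% + 1.60 × 8.0% = 15.50%
Forecast 13.75% < required 15.50% → the stock plots below the SML → overvalued.

Overvalued; required return 15.50%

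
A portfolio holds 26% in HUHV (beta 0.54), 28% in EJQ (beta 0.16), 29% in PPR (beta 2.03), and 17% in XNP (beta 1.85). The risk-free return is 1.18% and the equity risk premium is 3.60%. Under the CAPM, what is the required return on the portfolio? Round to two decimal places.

5.10%

β_P = Σ w_i β_i = 0.26×0.54 + 0.28×0.16 + 0.29×2.03 + 0.17×1.85 = 1.0884
E(R_P) = R_f + β_P × MRP = 1.18% + 1.0884 × 3.60% = 5.10%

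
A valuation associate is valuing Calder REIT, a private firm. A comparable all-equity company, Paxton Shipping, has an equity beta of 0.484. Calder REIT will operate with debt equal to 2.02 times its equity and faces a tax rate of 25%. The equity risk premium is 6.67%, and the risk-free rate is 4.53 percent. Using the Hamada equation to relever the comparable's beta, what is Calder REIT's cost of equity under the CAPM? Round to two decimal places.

12.65%

β_L = β_U × [1 + (1 − t)(D/E)] = 0.484 × [1 + (1 − 0.25) × 2.02]
    = 0.484 × [1 + 0.75 × 2.02] = 0.484 × 2.5150 = 1.2173
E(R) = R_f + β_L × MRP = 4.53% + 1.2173 × 6.67% = 12.65%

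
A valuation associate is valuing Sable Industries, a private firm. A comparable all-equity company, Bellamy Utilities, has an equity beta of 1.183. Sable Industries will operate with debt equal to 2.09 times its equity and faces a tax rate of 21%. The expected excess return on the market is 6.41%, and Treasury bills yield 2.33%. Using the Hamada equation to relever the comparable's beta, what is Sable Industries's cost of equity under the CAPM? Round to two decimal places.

22.43%

β_L = β_U × [1 + (1 − t)(D/E)] = 1.183 × [1 + (1 − 0.21) × 2.09]
    = 1.183 × [1 + 0.79 × 2.09] = 1.183 × 2.6511 = 3.1363
E(R) = R_f + β_L × MRP = 2.33% + 3.1363 × 6.41% = 22.43%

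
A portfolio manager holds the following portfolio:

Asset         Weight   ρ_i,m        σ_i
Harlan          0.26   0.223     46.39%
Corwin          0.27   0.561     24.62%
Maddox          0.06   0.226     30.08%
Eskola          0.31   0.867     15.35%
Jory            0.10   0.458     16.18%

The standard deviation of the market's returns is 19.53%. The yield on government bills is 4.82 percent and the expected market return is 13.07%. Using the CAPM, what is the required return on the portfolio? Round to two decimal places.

9.76%

β_Harlan = 0.223 × 46.39% / 19.53% = 0.5297
β_Corwin = 0.561 × 24.62% / 19.53% = 0.7072
β_Maddox = 0.226 × 30.08% / 19.53% = 0.3481
β_Eskola = 0.867 × 15.35% / 19.53% = 0.6814
β_Jory = 0.458 × 16.18% / 19.53% = 0.3794
β_P = Σ w_i β_i = 0.26×0.5297 + 0.27×0.7072 + 0.06×0.3481 + 0.31×0.6814 + 0.10×0.3794 = 0.5987
MRP = 13.07% − 4.82% = 8.25%
E(R_P) = R_f + β_P × MRP = 4.82% + 0.5987 × 8.25% = 9.76%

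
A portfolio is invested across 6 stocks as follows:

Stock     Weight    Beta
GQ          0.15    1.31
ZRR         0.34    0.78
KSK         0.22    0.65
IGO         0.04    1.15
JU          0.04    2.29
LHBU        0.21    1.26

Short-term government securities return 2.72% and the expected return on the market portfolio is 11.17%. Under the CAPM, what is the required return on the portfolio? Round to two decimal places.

β_P = Σ w_i β_i = 0.15×1.31 + 0.34×0.78 + 0.22×0.65 + 0.04×1.15 + 0.04×2.29 + 0.21×1.26 = 1.0069
MRP = 11.17% − 2.72% = 8.45%
E(R_P) = R_f + β_P × MRP = 2.72% + 1.0069 × 8.45% = 11.23%

11.23%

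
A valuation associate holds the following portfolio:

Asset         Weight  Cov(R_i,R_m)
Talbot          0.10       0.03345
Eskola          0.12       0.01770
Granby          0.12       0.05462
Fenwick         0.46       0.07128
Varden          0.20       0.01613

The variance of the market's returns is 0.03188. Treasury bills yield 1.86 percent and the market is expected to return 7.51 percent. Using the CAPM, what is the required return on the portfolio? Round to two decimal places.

10.37%

β_Talbot = 0.03345 / 0.03188 = 1.0492
β_Eskola = 0.01770 / 0.03188 = 0.5552
β_Granby = 0.05462 / 0.03188 = 1.7133
β_Fenwick = 0.07128 / 0.03188 = 2.2359
β_Varden = 0.01613 / 0.03188 = 0.5060
β_P = Σ w_i β_i = 0.10×1.0492 + 0.12×0.5552 + 0.12×1.7133 + 0.46×2.2359 + 0.20×0.5060 = 1.5069
MRP = 7.51% − 1.86% = 5.65%
E(R_P) = R_f + β_P × MRP = 1.86% + 1.5069 × 5.65% = 10.37%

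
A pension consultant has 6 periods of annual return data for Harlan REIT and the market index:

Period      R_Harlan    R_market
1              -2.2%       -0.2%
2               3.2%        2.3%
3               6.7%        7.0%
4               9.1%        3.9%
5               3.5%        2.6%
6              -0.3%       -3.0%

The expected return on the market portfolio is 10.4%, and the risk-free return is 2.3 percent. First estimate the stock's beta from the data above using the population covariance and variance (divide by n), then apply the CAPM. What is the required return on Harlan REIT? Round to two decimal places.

10.31%

Mean R_i = (-2.2 + 3.2 + 6.7 + 9.1 + 3.5 − 0.3) / 6 = 3.3333%
Mean R_m = (-0.2 + 2.3 + 7.0 + 3.9 + 2.6 − 3.0) / 6 = 2.1000%
Σ(R_i − R̄_i)(R_m − R̄_m) = 58.1900  ⇒  Cov = 58.1900 / 6 = 9.6983
Σ(R_m − R̄_m)² = 58.8400  ⇒  Var(R_m) = 58.8400 / 6 = 9.8067
β = Cov / Var(R_m) = 9.6983 / 9.8067 = 0.9889
MRP = 10.4% − 2.3% = 8.10%
E(R) = R_f + β × MRP = 2.3% + 0.9889 × 8.1% = 10.31%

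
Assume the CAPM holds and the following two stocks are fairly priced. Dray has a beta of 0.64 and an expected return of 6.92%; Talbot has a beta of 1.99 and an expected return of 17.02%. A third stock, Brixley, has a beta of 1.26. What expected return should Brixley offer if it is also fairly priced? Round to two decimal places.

MRP (SML slope) = (17.02% − 6.92%) / (1.99 − 0.64) = 10.10% / 1.35 = 7.4815%
R_f (intercept) = 6.92% − 0.64 × 7.4815% = 2.1318%
E(R_Brixley) = R_f + β × MRP = 2.1318% + 1.26 × 7.4815% = 11.56%

11.56%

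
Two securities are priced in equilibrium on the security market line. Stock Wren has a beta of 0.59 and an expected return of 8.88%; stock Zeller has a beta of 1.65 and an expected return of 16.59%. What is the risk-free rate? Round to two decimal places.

4.59%

Both satisfy E(R) = R_f + β·MRP, so the slope of the SML is
MRP = (16.59% − 8.88%) / (1.65 − 0.59) = 7.71% / 1.06 = 7.2736%
R_f = E(R_Wren) − β_Wren·MRP = 8.88% − 0.59 × 7.2736% = 4.5886%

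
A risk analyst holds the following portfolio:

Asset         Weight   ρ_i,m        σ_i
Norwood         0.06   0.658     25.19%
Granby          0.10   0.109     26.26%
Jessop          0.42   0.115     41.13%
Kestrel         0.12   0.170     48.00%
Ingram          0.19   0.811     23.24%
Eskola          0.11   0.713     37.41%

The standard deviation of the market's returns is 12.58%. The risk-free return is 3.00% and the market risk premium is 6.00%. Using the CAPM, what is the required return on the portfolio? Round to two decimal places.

8.13%

β_Norwood = 0.658 × 25.19% / 12.58% = 1.3176
β_Granby = 0.109 × 26.26% / 12.58% = 0.2275
β_Jessop = 0.115 × 41.13% / 12.58% = 0.3760
β_Kestrel = 0.170 × 48.00% / 12.58% = 0.6486
β_Ingram = 0.811 × 23.24% / 12.58% = 1.4982
β_Eskola = 0.713 × 37.41% / 12.58% = 2.1203
β_P = Σ w_i β_i = 0.06×1.3176 + 0.10×0.2275 + 0.42×0.3760 + 0.12×0.6486 + 0.19×1.4982 + 0.11×2.1203 = 0.8554
E(R_P) = R_f + β_P × MRP = 3.00% + 0.8554 × 6.00% = 8.13%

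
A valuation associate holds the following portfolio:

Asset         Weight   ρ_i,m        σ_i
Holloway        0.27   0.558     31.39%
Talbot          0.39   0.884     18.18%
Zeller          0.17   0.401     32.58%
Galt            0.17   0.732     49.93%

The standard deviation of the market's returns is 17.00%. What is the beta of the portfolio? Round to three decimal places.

1.143

β_Holloway = 0.558 × 31.39% / 17.00% = 1.0303
β_Talbot = 0.884 × 18.18% / 17.00% = 0.9454
β_Zeller = 0.401 × 32.58% / 17.00% = 0.7685
β_Galt = 0.732 × 49.93% / 17.00% = 2.1499
β_P = Σ w_i β_i = 0.27×1.0303 + 0.39×0.9454 + 0.17×0.7685 + 0.17×2.1499 = 1.1430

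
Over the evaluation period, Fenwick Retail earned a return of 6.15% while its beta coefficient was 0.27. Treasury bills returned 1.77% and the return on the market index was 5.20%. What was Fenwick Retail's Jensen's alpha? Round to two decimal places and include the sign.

Market excess return = 5.20% − 1.77% = 3.43%
CAPM benchmark = R_f + β(R_m − R_f) = 1.77% + 0.27 × 3.43% = 2.6961%
α = actual − benchmark = 6.15% − 2.6961% = +3.45%

+3.45%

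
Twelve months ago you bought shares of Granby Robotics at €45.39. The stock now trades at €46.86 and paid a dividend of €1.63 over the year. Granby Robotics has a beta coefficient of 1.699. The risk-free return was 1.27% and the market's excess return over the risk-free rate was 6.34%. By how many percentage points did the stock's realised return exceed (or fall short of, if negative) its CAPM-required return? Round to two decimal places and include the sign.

Realised HPR = (P1 + D1 − P0) / P0 = (46.86 + 1.63 − 45.39) / 45.39 = 3.10 / 45.39 = 6.8297%
CAPM required = R_f + β·MRP = 1.27% + 1.699 × 6.34% = 12.04166%
α = realised − required = 6.8297% − 12.04166% = -5.21%

-5.21%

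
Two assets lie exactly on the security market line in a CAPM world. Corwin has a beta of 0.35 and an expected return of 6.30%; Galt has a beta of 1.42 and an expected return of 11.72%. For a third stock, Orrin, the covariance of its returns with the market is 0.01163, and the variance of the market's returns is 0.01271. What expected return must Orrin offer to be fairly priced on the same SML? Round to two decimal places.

9.16%

MRP = (11.72% − 6.30%) / (1.42 − 0.35) = 5.0654%
R_f = 6.30% − 0.35 × 5.0654% = 4.5271%
β_Orrin = Cov / Var(R_m) = 0.01163 / 0.01271 = 0.9150
E(R_Orrin) = R_f + β × MRP = 4.5271% + 0.9150 × 5.0654% = 9.16%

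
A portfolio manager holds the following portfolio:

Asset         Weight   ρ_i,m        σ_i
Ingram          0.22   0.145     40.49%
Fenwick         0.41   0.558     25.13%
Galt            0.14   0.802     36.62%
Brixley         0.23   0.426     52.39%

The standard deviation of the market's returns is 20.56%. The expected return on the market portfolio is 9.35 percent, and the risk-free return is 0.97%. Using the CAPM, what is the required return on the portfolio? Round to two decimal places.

β_Ingram = 0.145 × 40.49% / 20.56% = 0.2856
β_Fenwick = 0.558 × 25.13% / 20.56% = 0.6820
β_Galt = 0.802 × 36.62% / 20.56% = 1.4285
β_Brixley = 0.426 × 52.39% / 20.56% = 1.0855
β_P = Σ w_i β_i = 0.22×0.2856 + 0.41×0.6820 + 0.14×1.4285 + 0.23×1.0855 = 0.7921
MRP = 9.35% − 0.97% = 8.38%
E(R_P) = R_f + β_P × MRP = 0.97% + 0.7921 × 8.38% = 7.61%

7.61%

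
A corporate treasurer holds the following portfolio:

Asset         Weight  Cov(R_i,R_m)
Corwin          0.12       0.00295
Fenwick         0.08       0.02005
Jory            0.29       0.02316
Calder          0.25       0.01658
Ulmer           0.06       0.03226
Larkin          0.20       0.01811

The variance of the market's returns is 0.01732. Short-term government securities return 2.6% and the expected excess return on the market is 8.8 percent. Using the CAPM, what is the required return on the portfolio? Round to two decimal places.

β_Corwin = 0.00295 / 0.01732 = 0.1703
β_Fenwick = 0.02005 / 0.01732 = 1.1576
β_Jory = 0.02316 / 0.01732 = 1.3372
β_Calder = 0.01658 / 0.01732 = 0.9573
β_Ulmer = 0.03226 / 0.01732 = 1.8626
β_Larkin = 0.01811 / 0.01732 = 1.0456
β_P = Σ w_i β_i = 0.12×0.1703 + 0.08×1.1576 + 0.29×1.3372 + 0.25×0.9573 + 0.06×1.8626 + 0.20×1.0456 = 1.0610
E(R_P) = R_f + β_P × MRP = 2.6% + 1.0610 × 8.8% = 11.94%

11.94%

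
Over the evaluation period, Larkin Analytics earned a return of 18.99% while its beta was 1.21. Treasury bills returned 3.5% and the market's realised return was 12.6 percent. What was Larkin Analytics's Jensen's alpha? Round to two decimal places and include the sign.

Market excess return = 12.6% − 3.5% = 9.10%
CAPM benchmark = R_f + β(R_m − R_f) = 3.5% + 1.21 × 9.1% = 14.5110%
α = actual − benchmark = 18.99% − 14.5110% = +4.48%

+4.48%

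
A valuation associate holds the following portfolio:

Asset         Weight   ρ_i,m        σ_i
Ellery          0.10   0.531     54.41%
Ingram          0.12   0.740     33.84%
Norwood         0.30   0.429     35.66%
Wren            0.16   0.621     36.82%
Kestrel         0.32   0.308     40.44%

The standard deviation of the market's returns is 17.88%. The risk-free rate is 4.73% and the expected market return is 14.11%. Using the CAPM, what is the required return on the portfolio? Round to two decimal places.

β_Ellery = 0.531 × 54.41% / 17.88% = 1.6159
β_Ingram = 0.740 × 33.84% / 17.88% = 1.4005
β_Norwood = 0.429 × 35.66% / 17.88% = 0.8556
β_Wren = 0.621 × 36.82% / 17.88% = 1.2788
β_Kestrel = 0.308 × 40.44% / 17.88% = 0.6966
β_P = Σ w_i β_i = 0.10×1.6159 + 0.12×1.4005 + 0.30×0.8556 + 0.16×1.2788 + 0.32×0.6966 = 1.0139
MRP = 14.11% − 4.73% = 9.38%
E(R_P) = R_f + β_P × MRP = 4.73% + 1.0139 × 9.38% = 14.24%

14.24%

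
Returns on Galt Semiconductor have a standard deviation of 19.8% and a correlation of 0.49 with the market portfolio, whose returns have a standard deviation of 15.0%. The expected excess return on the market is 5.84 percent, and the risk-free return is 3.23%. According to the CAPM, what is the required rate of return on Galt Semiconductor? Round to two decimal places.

β = ρ × σ_i / σ_m = 0.49 × 19.8% / 15.0% = 0.6468
E(R) = 3.23% + 0.6468 × 5.84% = 7.01%

7.01%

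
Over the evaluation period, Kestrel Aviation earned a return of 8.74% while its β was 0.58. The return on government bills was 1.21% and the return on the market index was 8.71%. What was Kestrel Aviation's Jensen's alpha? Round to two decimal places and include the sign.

+3.18%

Market excess return = 8.71% − 1.21% = 7.50%
CAPM benchmark = R_f + β(R_m − R_f) = 1.21% + 0.58 × 7.50% = 5.5600%
α = actual − benchmark = 8.74% − 5.5600% = +3.18%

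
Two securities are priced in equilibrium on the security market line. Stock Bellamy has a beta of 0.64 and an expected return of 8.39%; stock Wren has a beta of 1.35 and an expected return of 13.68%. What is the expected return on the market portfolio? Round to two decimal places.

11.07%

Both satisfy E(R) = R_f + β·MRP, so the slope of the SML is
MRP = (13.68% − 8.39%) / (1.35 − 0.64) = 5.29% / 0.71 = 7.4507%
R_f = E(R_Bellamy) − β_Bellamy·MRP = 8.39% − 0.64 × 7.4507% = 3.6216%
E(R_m) = R_f + MRP = 3.6216% + 7.4507% = 11.07%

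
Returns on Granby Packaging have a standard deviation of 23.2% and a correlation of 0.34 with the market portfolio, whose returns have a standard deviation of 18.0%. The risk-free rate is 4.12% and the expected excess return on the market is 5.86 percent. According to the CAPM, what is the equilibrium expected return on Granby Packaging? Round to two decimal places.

β = ρ × σ_i / σ_m = 0.34 × 23.2% / 18.0% = 0.4382
E(R) = 4.12% + 0.4382 × 5.86% = 6.69%

6.69%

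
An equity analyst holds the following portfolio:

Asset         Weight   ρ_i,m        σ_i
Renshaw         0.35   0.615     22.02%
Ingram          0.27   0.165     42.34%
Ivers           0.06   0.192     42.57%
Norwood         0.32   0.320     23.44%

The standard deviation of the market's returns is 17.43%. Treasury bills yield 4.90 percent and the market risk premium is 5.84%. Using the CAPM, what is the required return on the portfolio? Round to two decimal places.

β_Renshaw = 0.615 × 22.02% / 17.43% = 0.7770
β_Ingram = 0.165 × 42.34% / 17.43% = 0.4008
β_Ivers = 0.192 × 42.57% / 17.43% = 0.4689
β_Norwood = 0.320 × 23.44% / 17.43% = 0.4303
β_P = Σ w_i β_i = 0.35×0.7770 + 0.27×0.4008 + 0.06×0.4689 + 0.32×0.4303 = 0.5460
E(R_P) = R_f + β_P × MRP = 4.90% + 0.5460 × 5.84% = 8.09%

8.09%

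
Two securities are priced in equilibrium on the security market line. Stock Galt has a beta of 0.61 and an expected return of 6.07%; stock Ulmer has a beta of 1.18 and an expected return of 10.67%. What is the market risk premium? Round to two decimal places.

8.07%

Both satisfy E(R) = R_f + β·MRP, so the slope of the SML is
MRP = (10.67% − 6.07%) / (1.18 − 0.61) = 4.60% / 0.57 = 8.0702%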